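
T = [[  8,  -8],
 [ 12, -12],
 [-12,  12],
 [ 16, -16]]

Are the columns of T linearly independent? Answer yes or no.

Row reduce T to echelon form.
R2 ← R2 − (3/2)·R1: [0, 0]
R3 ← R3 + (3/2)·R1: [0, 0]
R4 ← R4 − (2)·R1: [0, 0]
1 pivot among 2 columns.
Only 1 < 2 pivot columns, so the columns are linearly dependent.

no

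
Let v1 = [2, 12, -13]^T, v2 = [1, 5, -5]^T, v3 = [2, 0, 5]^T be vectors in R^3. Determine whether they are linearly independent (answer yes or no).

Form the matrix with these vectors as rows and row reduce.
R2 ← R2 − (1/2)·R1: [0, -1, 3/2]
R3 ← R3 − R1: [0, -12, 18]
R3 ← R3 − (12)·R2: [0, 0, 0]
2 nonzero rows, so the 3 vectors span a space of dimension 2.
Since 2 < 3, the vectors are linearly dependent.

no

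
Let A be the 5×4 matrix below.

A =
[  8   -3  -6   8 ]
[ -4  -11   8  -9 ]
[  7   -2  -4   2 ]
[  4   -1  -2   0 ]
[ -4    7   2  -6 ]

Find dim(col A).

3

Row reduce to echelon form.
R2 ← R2 + (1/2)·R1: [0, -25/2, 5, -5]
R3 ← R3 − (7/8)·R1: [0, 5/8, 5/4, -5]
R4 ← R4 − (1/2)·R1: [0, 1/2, 1, -4]
R5 ← R5 + (1/2)·R1: [0, 11/2, -1, -2]
R3 ← R3 + (1/20)·R2: [0, 0, 3/2, -21/4]
R4 ← R4 + (1/25)·R2: [0, 0, 6/5, -21/5]
R5 ← R5 + (11/25)·R2: [0, 0, 6/5, -21/5]
R4 ← R4 − (4/5)·R3: [0, 0, 0, 0]
R5 ← R5 − (4/5)·R3: [0, 0, 0, 0]
Echelon form has 3 nonzero rows, so rank(A) = 3.
The column space has dimension equal to the rank: 3.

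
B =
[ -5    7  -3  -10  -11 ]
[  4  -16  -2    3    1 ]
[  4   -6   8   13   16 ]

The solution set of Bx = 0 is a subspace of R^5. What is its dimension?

Row reduce to echelon form.
R2 ← R2 + (4/5)·R1: [0, -52/5, -22/5, -5, -39/5]
R3 ← R3 + (4/5)·R1: [0, -2/5, 28/5, 5, 36/5]
R3 ← R3 − (1/26)·R2: [0, 0, 75/13, 135/26, 15/2]
3 nonzero rows, so rank(B) = 3.
B has 5 columns; by rank–nullity, nullity = 5 − 3 = 2.

2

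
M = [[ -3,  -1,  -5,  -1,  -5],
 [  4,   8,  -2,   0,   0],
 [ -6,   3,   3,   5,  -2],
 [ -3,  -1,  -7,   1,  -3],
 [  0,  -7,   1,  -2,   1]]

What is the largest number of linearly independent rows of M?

5

Row reduce to echelon form.
R2 ← R2 + (4/3)·R1: [0, 20/3, -26/3, -4/3, -20/3]
R3 ← R3 − (2)·R1: [0, 5, 13, 7, 8]
R4 ← R4 − R1: [0, 0, -2, 2, 2]
R3 ← R3 − (3/4)·R2: [0, 0, 39/2, 8, 13]
R5 ← R5 + (21/20)·R2: [0, 0, -81/10, -17/5, -6]
R4 ← R4 + (4/39)·R3: [0, 0, 0, 110/39, 10/3]
R5 ← R5 + (27/65)·R3: [0, 0, 0, -1/13, -3/5]
R5 ← R5 + (3/110)·R4: [0, 0, 0, 0, -28/55]
Echelon form has 5 nonzero rows, so rank(M) = 5.
The rank gives the maximum number of linearly independent rows: 5.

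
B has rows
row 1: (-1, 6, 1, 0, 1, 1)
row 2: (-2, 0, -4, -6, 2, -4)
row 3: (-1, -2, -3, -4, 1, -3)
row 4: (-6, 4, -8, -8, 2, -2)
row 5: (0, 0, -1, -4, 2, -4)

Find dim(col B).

Row reduce to echelon form.
R2 ← R2 − (2)·R1: [0, -12, -6, -6, 0, -6]
R3 ← R3 − R1: [0, -8, -4, -4, 0, -4]
R4 ← R4 − (6)·R1: [0, -32, -14, -8, -4, -8]
R3 ← R3 − (2/3)·R2: [0, 0, 0, 0, 0, 0]
R4 ← R4 − (8/3)·R2: [0, 0, 2, 8, -4, 8]
Swap R3 ↔ R4
R5 ← R5 + (1/2)·R3: [0, 0, 0, 0, 0, 0]
Echelon form has 3 nonzero rows, so rank(B) = 3.
The column space has dimension equal to the rank: 3.

3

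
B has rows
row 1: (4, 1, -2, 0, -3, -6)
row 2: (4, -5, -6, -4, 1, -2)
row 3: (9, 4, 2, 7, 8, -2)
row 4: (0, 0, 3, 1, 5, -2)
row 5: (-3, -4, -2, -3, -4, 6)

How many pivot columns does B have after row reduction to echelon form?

5

Row reduce to echelon form.
R2 ← R2 − R1: [0, -6, -4, -4, 4, 4]
R3 ← R3 − (9/4)·R1: [0, 7/4, 13/2, 7, 59/4, 23/2]
R5 ← R5 + (3/4)·R1: [0, -13/4, -7/2, -3, -25/4, 3/2]
R3 ← R3 + (7/24)·R2: [0, 0, 16/3, 35/6, 191/12, 38/3]
R5 ← R5 − (13/24)·R2: [0, 0, -4/3, -5/6, -101/12, -2/3]
R4 ← R4 − (9/16)·R3: [0, 0, 0, -73/32, -253/64, -73/8]
R5 ← R5 + (1/4)·R3: [0, 0, 0, 5/8, -71/16, 5/2]
R5 ← R5 + (20/73)·R4: [0, 0, 0, 0, -403/73, 0]
Echelon form has 5 nonzero rows, so rank(B) = 5.
Each nonzero row contributes one pivot column: 5 pivot columns.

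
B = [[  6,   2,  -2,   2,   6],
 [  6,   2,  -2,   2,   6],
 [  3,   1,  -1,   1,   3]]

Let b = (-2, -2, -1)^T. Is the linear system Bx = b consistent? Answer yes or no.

Row reduce the augmented matrix [B | b].
R2 ← R2 − R1: [0, 0, 0, 0, 0, 0]
R3 ← R3 − (1/2)·R1: [0, 0, 0, 0, 0, 0]
The echelon form has 1 nonzero rows, and every pivot lies in the first 5 columns, so rank(B) = rank([B|b]) = 1.
The system is consistent.

yes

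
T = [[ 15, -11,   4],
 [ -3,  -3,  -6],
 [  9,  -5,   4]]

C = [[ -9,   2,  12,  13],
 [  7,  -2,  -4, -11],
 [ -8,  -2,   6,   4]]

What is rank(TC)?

First compute TC:
[[-244,  44, 248, 332],
 [ 54,  12, -60, -30],
 [-148,  20, 152, 188]]
Now row reduce the product.
R2 ← R2 + (27/122)·R1: [0, 1326/61, -312/61, 2652/61]
R3 ← R3 − (37/61)·R1: [0, -408/61, 96/61, -816/61]
R3 ← R3 + (4/13)·R2: [0, 0, 0, 0]
2 nonzero rows, so rank(TC) = 2.

2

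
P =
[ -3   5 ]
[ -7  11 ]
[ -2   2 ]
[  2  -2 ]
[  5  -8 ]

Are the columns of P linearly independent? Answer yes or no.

Row reduce P to echelon form.
R2 ← R2 − (7/3)·R1: [0, -2/3]
R3 ← R3 − (2/3)·R1: [0, -4/3]
R4 ← R4 + (2/3)·R1: [0, 4/3]
R5 ← R5 + (5/3)·R1: [0, 1/3]
R3 ← R3 − (2)·R2: [0, 0]
R4 ← R4 + (2)·R2: [0, 0]
R5 ← R5 + (1/2)·R2: [0, 0]
2 pivots among 2 columns.
Every column is a pivot column, so the columns are linearly independent.

yes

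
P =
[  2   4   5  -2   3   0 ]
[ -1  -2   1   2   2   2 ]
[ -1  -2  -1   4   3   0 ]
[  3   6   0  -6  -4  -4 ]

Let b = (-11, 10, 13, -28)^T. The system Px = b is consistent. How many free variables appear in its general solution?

Row reduce the augmented matrix [P | b].
R2 ← R2 + (1/2)·R1: [0, 0, 7/2, 1, 7/2, 2, 9/2]
R3 ← R3 + (1/2)·R1: [0, 0, 3/2, 3, 9/2, 0, 15/2]
R4 ← R4 − (3/2)·R1: [0, 0, -15/2, -3, -17/2, -4, -23/2]
R3 ← R3 − (3/7)·R2: [0, 0, 0, 18/7, 3, -6/7, 39/7]
R4 ← R4 + (15/7)·R2: [0, 0, 0, -6/7, -1, 2/7, -13/7]
R4 ← R4 + (1/3)·R3: [0, 0, 0, 0, 0, 0, 0]
The echelon form has 3 nonzero rows, and every pivot lies in the first 6 columns, so rank(P) = rank([P|b]) = 3.
The system is consistent.
Free variables = (unknowns) − (rank) = 6 − 3 = 3.

3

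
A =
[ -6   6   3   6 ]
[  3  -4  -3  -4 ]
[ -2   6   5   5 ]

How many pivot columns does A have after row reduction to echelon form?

Row reduce to echelon form.
R2 ← R2 + (1/2)·R1: [0, -1, -3/2, -1]
R3 ← R3 − (1/3)·R1: [0, 4, 4, 3]
R3 ← R3 + (4)·R2: [0, 0, -2, -1]
Echelon form has 3 nonzero rows, so rank(A) = 3.
Each nonzero row contributes one pivot column: 3 pivot columns.

3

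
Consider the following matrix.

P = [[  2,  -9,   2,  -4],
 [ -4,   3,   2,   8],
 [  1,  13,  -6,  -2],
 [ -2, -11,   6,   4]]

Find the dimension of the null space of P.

Row reduce to echelon form.
R2 ← R2 + (2)·R1: [0, -15, 6, 0]
R3 ← R3 − (1/2)·R1: [0, 35/2, -7, 0]
R4 ← R4 + R1: [0, -20, 8, 0]
R3 ← R3 + (7/6)·R2: [0, 0, 0, 0]
R4 ← R4 − (4/3)·R2: [0, 0, 0, 0]
2 nonzero rows, so rank(P) = 2.
P has 4 columns; by rank–nullity, nullity = 4 − 2 = 2.

2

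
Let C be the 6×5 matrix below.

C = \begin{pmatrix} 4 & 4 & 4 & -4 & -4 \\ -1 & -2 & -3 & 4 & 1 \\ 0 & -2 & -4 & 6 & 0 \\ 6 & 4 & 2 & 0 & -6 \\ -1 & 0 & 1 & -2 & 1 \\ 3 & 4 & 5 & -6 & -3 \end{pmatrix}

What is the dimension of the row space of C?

Row reduce to echelon form.
R2 ← R2 + (1/4)·R1: [0, -1, -2, 3, 0]
R4 ← R4 − (3/2)·R1: [0, -2, -4, 6, 0]
R5 ← R5 + (1/4)·R1: [0, 1, 2, -3, 0]
R6 ← R6 − (3/4)·R1: [0, 1, 2, -3, 0]
R3 ← R3 − (2)·R2: [0, 0, 0, 0, 0]
R4 ← R4 − (2)·R2: [0, 0, 0, 0, 0]
R5 ← R5 + R2: [0, 0, 0, 0, 0]
R6 ← R6 + R2: [0, 0, 0, 0, 0]
Echelon form has 2 nonzero rows, so rank(C) = 2.
The row space has dimension equal to the rank: 2.

2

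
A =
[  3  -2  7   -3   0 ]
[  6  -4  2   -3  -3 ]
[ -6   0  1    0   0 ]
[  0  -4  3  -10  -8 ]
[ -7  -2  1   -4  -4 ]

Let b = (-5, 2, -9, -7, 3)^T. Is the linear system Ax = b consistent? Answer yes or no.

Row reduce the augmented matrix [A | b].
R2 ← R2 − (2)·R1: [0, 0, -12, 3, -3, 12]
R3 ← R3 + (2)·R1: [0, -4, 15, -6, 0, -19]
R5 ← R5 + (7/3)·R1: [0, -20/3, 52/3, -11, -4, -26/3]
Swap R2 ↔ R3
R4 ← R4 − R2: [0, 0, -12, -4, -8, 12]
R5 ← R5 − (5/3)·R2: [0, 0, -23/3, -1, -4, 23]
R4 ← R4 − R3: [0, 0, 0, -7, -5, 0]
R5 ← R5 − (23/36)·R3: [0, 0, 0, -35/12, -25/12, 46/3]
R5 ← R5 − (5/12)·R4: [0, 0, 0, 0, 0, 46/3]
The echelon form has 5 nonzero rows; the last pivot sits in the augmented column, so rank(A) = 4 but rank([A|b]) = 5.
Since the ranks differ, the system is inconsistent.

no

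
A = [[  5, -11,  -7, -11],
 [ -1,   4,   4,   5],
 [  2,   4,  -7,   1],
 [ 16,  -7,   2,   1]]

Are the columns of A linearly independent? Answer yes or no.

no

Row reduce A to echelon form.
R2 ← R2 + (1/5)·R1: [0, 9/5, 13/5, 14/5]
R3 ← R3 − (2/5)·R1: [0, 42/5, -21/5, 27/5]
R4 ← R4 − (16/5)·R1: [0, 141/5, 122/5, 181/5]
R3 ← R3 − (14/3)·R2: [0, 0, -49/3, -23/3]
R4 ← R4 − (47/3)·R2: [0, 0, -49/3, -23/3]
R4 ← R4 − R3: [0, 0, 0, 0]
3 pivots among 4 columns.
Only 3 < 4 pivot columns, so the columns are linearly dependent.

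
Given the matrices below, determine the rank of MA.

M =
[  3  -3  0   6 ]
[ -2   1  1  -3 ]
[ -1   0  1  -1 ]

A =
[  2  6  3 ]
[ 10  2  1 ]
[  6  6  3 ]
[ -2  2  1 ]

First compute MA:
[[-36,  24,  12],
 [ 18, -10,  -5],
 [  6,  -2,  -1]]
Now row reduce the product.
R2 ← R2 + (1/2)·R1: [0, 2, 1]
R3 ← R3 + (1/6)·R1: [0, 2, 1]
R3 ← R3 − R2: [0, 0, 0]
2 nonzero rows, so rank(MA) = 2.

2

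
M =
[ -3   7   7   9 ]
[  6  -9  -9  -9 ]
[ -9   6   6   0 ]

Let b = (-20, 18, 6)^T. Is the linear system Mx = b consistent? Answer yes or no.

Row reduce the augmented matrix [M | b].
R2 ← R2 + (2)·R1: [0, 5, 5, 9, -22]
R3 ← R3 − (3)·R1: [0, -15, -15, -27, 66]
R3 ← R3 + (3)·R2: [0, 0, 0, 0, 0]
The echelon form has 2 nonzero rows, and every pivot lies in the first 4 columns, so rank(M) = rank([M|b]) = 2.
The system is consistent.

yes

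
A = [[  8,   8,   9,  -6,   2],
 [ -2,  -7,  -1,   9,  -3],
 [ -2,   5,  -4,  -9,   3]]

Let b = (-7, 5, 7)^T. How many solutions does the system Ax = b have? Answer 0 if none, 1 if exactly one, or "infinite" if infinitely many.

Row reduce the augmented matrix [A | b].
R2 ← R2 + (1/4)·R1: [0, -5, 5/4, 15/2, -5/2, 13/4]
R3 ← R3 + (1/4)·R1: [0, 7, -7/4, -21/2, 7/2, 21/4]
R3 ← R3 + (7/5)·R2: [0, 0, 0, 0, 0, 49/5]
The echelon form has 3 nonzero rows; the last pivot sits in the augmented column, so rank(A) = 2 but rank([A|b]) = 3.
Since the ranks differ, the system is inconsistent.
It has no solutions.

0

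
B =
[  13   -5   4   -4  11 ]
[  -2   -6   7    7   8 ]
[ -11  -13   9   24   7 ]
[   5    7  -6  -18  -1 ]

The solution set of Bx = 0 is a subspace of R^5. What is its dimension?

1

Row reduce to echelon form.
R2 ← R2 + (2/13)·R1: [0, -88/13, 99/13, 83/13, 126/13]
R3 ← R3 + (11/13)·R1: [0, -224/13, 161/13, 268/13, 212/13]
R4 ← R4 − (5/13)·R1: [0, 116/13, -98/13, -214/13, -68/13]
R3 ← R3 − (28/11)·R2: [0, 0, -7, 48/11, -92/11]
R4 ← R4 + (29/22)·R2: [0, 0, 5/2, -177/22, 83/11]
R4 ← R4 + (5/14)·R3: [0, 0, 0, -999/154, 351/77]
4 nonzero rows, so rank(B) = 4.
B has 5 columns; by rank–nullity, nullity = 5 − 4 = 1.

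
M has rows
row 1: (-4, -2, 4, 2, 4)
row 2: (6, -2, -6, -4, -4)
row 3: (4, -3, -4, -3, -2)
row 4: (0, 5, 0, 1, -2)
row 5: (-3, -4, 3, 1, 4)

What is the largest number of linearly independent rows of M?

Row reduce to echelon form.
R2 ← R2 + (3/2)·R1: [0, -5, 0, -1, 2]
R3 ← R3 + R1: [0, -5, 0, -1, 2]
R5 ← R5 − (3/4)·R1: [0, -5/2, 0, -1/2, 1]
R3 ← R3 − R2: [0, 0, 0, 0, 0]
R4 ← R4 + R2: [0, 0, 0, 0, 0]
R5 ← R5 − (1/2)·R2: [0, 0, 0, 0, 0]
Echelon form has 2 nonzero rows, so rank(M) = 2.
The rank gives the maximum number of linearly independent rows: 2.

2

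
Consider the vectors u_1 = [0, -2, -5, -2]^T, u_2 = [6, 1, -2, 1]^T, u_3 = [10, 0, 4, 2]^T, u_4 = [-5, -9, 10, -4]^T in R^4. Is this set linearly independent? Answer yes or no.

Form the matrix with these vectors as rows and row reduce.
Swap R1 ↔ R2
R3 ← R3 − (5/3)·R1: [0, -5/3, 22/3, 1/3]
R4 ← R4 + (5/6)·R1: [0, -49/6, 25/3, -19/6]
R3 ← R3 − (5/6)·R2: [0, 0, 23/2, 2]
R4 ← R4 − (49/12)·R2: [0, 0, 115/4, 5]
R4 ← R4 − (5/2)·R3: [0, 0, 0, 0]
3 nonzero rows, so the 4 vectors span a space of dimension 3.
Since 3 < 4, the vectors are linearly dependent.

no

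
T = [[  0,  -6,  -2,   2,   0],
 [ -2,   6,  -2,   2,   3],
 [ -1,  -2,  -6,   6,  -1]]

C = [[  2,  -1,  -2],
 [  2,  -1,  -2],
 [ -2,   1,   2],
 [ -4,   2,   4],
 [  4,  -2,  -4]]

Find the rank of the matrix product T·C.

1

First compute TC:
[[-16,   8,  16],
 [ 16,  -8, -16],
 [-22,  11,  22]]
Now row reduce the product.
R2 ← R2 + R1: [0, 0, 0]
R3 ← R3 − (11/8)·R1: [0, 0, 0]
1 nonzero row, so rank(TC) = 1.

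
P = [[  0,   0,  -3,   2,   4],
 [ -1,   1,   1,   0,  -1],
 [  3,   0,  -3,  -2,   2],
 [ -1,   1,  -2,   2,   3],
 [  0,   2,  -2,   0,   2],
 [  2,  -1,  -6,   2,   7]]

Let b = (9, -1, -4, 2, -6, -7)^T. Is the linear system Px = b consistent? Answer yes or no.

no

Row reduce the augmented matrix [P | b].
Swap R1 ↔ R2
R3 ← R3 + (3)·R1: [0, 3, 0, -2, -1, -7]
R4 ← R4 − R1: [0, 0, -3, 2, 4, 3]
R6 ← R6 + (2)·R1: [0, 1, -4, 2, 5, -9]
Swap R2 ↔ R3
R5 ← R5 − (2/3)·R2: [0, 0, -2, 4/3, 8/3, -4/3]
R6 ← R6 − (1/3)·R2: [0, 0, -4, 8/3, 16/3, -20/3]
R4 ← R4 − R3: [0, 0, 0, 0, 0, -6]
R5 ← R5 − (2/3)·R3: [0, 0, 0, 0, 0, -22/3]
R6 ← R6 − (4/3)·R3: [0, 0, 0, 0, 0, -56/3]
R5 ← R5 − (11/9)·R4: [0, 0, 0, 0, 0, 0]
R6 ← R6 − (28/9)·R4: [0, 0, 0, 0, 0, 0]
The echelon form has 4 nonzero rows; the last pivot sits in the augmented column, so rank(P) = 3 but rank([P|b]) = 4.
Since the ranks differ, the system is inconsistent.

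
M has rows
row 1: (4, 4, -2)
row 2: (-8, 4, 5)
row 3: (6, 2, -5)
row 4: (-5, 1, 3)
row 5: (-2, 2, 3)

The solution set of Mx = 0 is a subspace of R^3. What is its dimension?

0

Row reduce to echelon form.
R2 ← R2 + (2)·R1: [0, 12, 1]
R3 ← R3 − (3/2)·R1: [0, -4, -2]
R4 ← R4 + (5/4)·R1: [0, 6, 1/2]
R5 ← R5 + (1/2)·R1: [0, 4, 2]
R3 ← R3 + (1/3)·R2: [0, 0, -5/3]
R4 ← R4 − (1/2)·R2: [0, 0, 0]
R5 ← R5 − (1/3)·R2: [0, 0, 5/3]
R5 ← R5 + R3: [0, 0, 0]
3 nonzero rows, so rank(M) = 3.
M has 3 columns; by rank–nullity, nullity = 3 − 3 = 0.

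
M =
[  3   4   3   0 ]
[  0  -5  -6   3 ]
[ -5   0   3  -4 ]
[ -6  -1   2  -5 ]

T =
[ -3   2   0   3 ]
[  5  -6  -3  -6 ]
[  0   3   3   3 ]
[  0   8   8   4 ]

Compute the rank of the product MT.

3

First compute MT:
[[ 11,  -9,  -3,  -6],
 [-25,  36,  21,  24],
 [ 15, -33, -23, -22],
 [ 13, -40, -31, -26]]
Now row reduce the product.
R2 ← R2 + (25/11)·R1: [0, 171/11, 156/11, 114/11]
R3 ← R3 − (15/11)·R1: [0, -228/11, -208/11, -152/11]
R4 ← R4 − (13/11)·R1: [0, -323/11, -302/11, -208/11]
R3 ← R3 + (4/3)·R2: [0, 0, 0, 0]
R4 ← R4 + (17/9)·R2: [0, 0, -2/3, 2/3]
Swap R3 ↔ R4
3 nonzero rows, so rank(MT) = 3.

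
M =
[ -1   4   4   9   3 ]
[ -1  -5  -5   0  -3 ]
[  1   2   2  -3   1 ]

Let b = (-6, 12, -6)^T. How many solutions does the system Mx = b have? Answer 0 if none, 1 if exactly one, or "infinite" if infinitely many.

infinite

Row reduce the augmented matrix [M | b].
R2 ← R2 − R1: [0, -9, -9, -9, -6, 18]
R3 ← R3 + R1: [0, 6, 6, 6, 4, -12]
R3 ← R3 + (2/3)·R2: [0, 0, 0, 0, 0, 0]
The echelon form has 2 nonzero rows, and every pivot lies in the first 5 columns, so rank(M) = rank([M|b]) = 2.
The system is consistent.
rank = 2 < 5 unknowns, so there are infinitely many solutions.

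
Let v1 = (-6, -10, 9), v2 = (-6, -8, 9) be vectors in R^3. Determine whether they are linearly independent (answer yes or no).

Form the matrix with these vectors as rows and row reduce.
R2 ← R2 − R1: [0, 2, 0]
2 nonzero rows, so the 2 vectors span a space of dimension 2.
Since 2 = 2, the vectors are linearly independent.

yes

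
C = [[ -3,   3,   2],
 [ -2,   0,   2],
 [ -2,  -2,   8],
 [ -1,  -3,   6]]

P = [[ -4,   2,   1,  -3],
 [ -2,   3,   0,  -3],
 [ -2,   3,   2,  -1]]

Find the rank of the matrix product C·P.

First compute CP:
[[  2,   9,   1,  -2],
 [  4,   2,   2,   4],
 [ -4,  14,  14,   4],
 [ -2,   7,  11,   6]]
Now row reduce the product.
R2 ← R2 − (2)·R1: [0, -16, 0, 8]
R3 ← R3 + (2)·R1: [0, 32, 16, 0]
R4 ← R4 + R1: [0, 16, 12, 4]
R3 ← R3 + (2)·R2: [0, 0, 16, 16]
R4 ← R4 + R2: [0, 0, 12, 12]
R4 ← R4 − (3/4)·R3: [0, 0, 0, 0]
3 nonzero rows, so rank(CP) = 3.

3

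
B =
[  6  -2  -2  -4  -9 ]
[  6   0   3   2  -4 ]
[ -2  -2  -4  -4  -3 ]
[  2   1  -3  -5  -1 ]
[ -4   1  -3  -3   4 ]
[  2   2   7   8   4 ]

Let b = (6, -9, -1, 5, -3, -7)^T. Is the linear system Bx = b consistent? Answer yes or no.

no

Row reduce the augmented matrix [B | b].
R2 ← R2 − R1: [0, 2, 5, 6, 5, -15]
R3 ← R3 + (1/3)·R1: [0, -8/3, -14/3, -16/3, -6, 1]
R4 ← R4 − (1/3)·R1: [0, 5/3, -7/3, -11/3, 2, 3]
R5 ← R5 + (2/3)·R1: [0, -1/3, -13/3, -17/3, -2, 1]
R6 ← R6 − (1/3)·R1: [0, 8/3, 23/3, 28/3, 7, -9]
R3 ← R3 + (4/3)·R2: [0, 0, 2, 8/3, 2/3, -19]
R4 ← R4 − (5/6)·R2: [0, 0, -13/2, -26/3, -13/6, 31/2]
R5 ← R5 + (1/6)·R2: [0, 0, -7/2, -14/3, -7/6, -3/2]
R6 ← R6 − (4/3)·R2: [0, 0, 1, 4/3, 1/3, 11]
R4 ← R4 + (13/4)·R3: [0, 0, 0, 0, 0, -185/4]
R5 ← R5 + (7/4)·R3: [0, 0, 0, 0, 0, -139/4]
R6 ← R6 − (1/2)·R3: [0, 0, 0, 0, 0, 41/2]
R5 ← R5 − (139/185)·R4: [0, 0, 0, 0, 0, 0]
R6 ← R6 + (82/185)·R4: [0, 0, 0, 0, 0, 0]
The echelon form has 4 nonzero rows; the last pivot sits in the augmented column, so rank(B) = 3 but rank([B|b]) = 4.
Since the ranks differ, the system is inconsistent.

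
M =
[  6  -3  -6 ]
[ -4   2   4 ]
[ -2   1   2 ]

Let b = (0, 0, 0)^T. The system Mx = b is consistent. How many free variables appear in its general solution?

2

Row reduce the augmented matrix [M | b].
R2 ← R2 + (2/3)·R1: [0, 0, 0, 0]
R3 ← R3 + (1/3)·R1: [0, 0, 0, 0]
The echelon form has 1 nonzero rows, and every pivot lies in the first 3 columns, so rank(M) = rank([M|b]) = 1.
The system is consistent.
Free variables = (unknowns) − (rank) = 3 − 1 = 2.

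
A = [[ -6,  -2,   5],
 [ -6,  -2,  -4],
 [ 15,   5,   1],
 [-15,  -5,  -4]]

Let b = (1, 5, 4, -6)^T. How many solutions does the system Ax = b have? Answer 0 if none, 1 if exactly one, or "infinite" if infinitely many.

0

Row reduce the augmented matrix [A | b].
R2 ← R2 − R1: [0, 0, -9, 4]
R3 ← R3 + (5/2)·R1: [0, 0, 27/2, 13/2]
R4 ← R4 − (5/2)·R1: [0, 0, -33/2, -17/2]
R3 ← R3 + (3/2)·R2: [0, 0, 0, 25/2]
R4 ← R4 − (11/6)·R2: [0, 0, 0, -95/6]
R4 ← R4 + (19/15)·R3: [0, 0, 0, 0]
The echelon form has 3 nonzero rows; the last pivot sits in the augmented column, so rank(A) = 2 but rank([A|b]) = 3.
Since the ranks differ, the system is inconsistent.
It has no solutions.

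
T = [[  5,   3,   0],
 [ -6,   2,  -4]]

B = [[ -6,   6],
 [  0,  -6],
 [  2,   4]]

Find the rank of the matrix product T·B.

2

First compute TB:
[[-30,  12],
 [ 28, -64]]
Now row reduce the product.
R2 ← R2 + (14/15)·R1: [0, -264/5]
2 nonzero rows, so rank(TB) = 2.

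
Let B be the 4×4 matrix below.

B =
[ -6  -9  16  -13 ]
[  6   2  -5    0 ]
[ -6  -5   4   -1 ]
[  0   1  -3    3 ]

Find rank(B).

Row reduce to echelon form.
R2 ← R2 + R1: [0, -7, 11, -13]
R3 ← R3 − R1: [0, 4, -12, 12]
R3 ← R3 + (4/7)·R2: [0, 0, -40/7, 32/7]
R4 ← R4 + (1/7)·R2: [0, 0, -10/7, 8/7]
R4 ← R4 − (1/4)·R3: [0, 0, 0, 0]
Echelon form has 3 nonzero rows, so rank(B) = 3.

3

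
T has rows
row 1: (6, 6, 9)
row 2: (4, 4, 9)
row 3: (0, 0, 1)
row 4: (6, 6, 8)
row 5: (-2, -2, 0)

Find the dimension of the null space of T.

1

Row reduce to echelon form.
R2 ← R2 − (2/3)·R1: [0, 0, 3]
R4 ← R4 − R1: [0, 0, -1]
R5 ← R5 + (1/3)·R1: [0, 0, 3]
R3 ← R3 − (1/3)·R2: [0, 0, 0]
R4 ← R4 + (1/3)·R2: [0, 0, 0]
R5 ← R5 − R2: [0, 0, 0]
2 nonzero rows, so rank(T) = 2.
T has 3 columns; by rank–nullity, nullity = 3 − 2 = 1.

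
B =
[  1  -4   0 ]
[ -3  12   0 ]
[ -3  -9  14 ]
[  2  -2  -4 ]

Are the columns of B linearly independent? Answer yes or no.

Row reduce B to echelon form.
R2 ← R2 + (3)·R1: [0, 0, 0]
R3 ← R3 + (3)·R1: [0, -21, 14]
R4 ← R4 − (2)·R1: [0, 6, -4]
Swap R2 ↔ R3
R4 ← R4 + (2/7)·R2: [0, 0, 0]
2 pivots among 3 columns.
Only 2 < 3 pivot columns, so the columns are linearly dependent.

no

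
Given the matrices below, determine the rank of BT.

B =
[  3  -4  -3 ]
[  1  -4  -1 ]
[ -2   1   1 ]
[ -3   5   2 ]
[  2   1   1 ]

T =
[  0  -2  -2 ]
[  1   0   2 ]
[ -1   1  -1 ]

First compute BT:
[[ -1,  -9, -11],
 [ -3,  -3,  -9],
 [  0,   5,   5],
 [  3,   8,  14],
 [  0,  -3,  -3]]
Now row reduce the product.
R2 ← R2 − (3)·R1: [0, 24, 24]
R4 ← R4 + (3)·R1: [0, -19, -19]
R3 ← R3 − (5/24)·R2: [0, 0, 0]
R4 ← R4 + (19/24)·R2: [0, 0, 0]
R5 ← R5 + (1/8)·R2: [0, 0, 0]
2 nonzero rows, so rank(BT) = 2.

2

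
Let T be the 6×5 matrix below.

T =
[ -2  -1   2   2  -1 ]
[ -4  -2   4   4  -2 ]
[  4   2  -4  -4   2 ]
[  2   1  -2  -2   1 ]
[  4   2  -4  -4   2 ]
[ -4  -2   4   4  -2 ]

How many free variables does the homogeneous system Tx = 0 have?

4

Row reduce to echelon form.
R2 ← R2 − (2)·R1: [0, 0, 0, 0, 0]
R3 ← R3 + (2)·R1: [0, 0, 0, 0, 0]
R4 ← R4 + R1: [0, 0, 0, 0, 0]
R5 ← R5 + (2)·R1: [0, 0, 0, 0, 0]
R6 ← R6 − (2)·R1: [0, 0, 0, 0, 0]
1 nonzero row, so rank(T) = 1.
T has 5 columns; by rank–nullity, nullity = 5 − 1 = 4.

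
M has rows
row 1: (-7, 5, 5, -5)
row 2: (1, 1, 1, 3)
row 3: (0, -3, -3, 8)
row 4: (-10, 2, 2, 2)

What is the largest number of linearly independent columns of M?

3

Row reduce to echelon form.
R2 ← R2 + (1/7)·R1: [0, 12/7, 12/7, 16/7]
R4 ← R4 − (10/7)·R1: [0, -36/7, -36/7, 64/7]
R3 ← R3 + (7/4)·R2: [0, 0, 0, 12]
R4 ← R4 + (3)·R2: [0, 0, 0, 16]
R4 ← R4 − (4/3)·R3: [0, 0, 0, 0]
Echelon form has 3 nonzero rows, so rank(M) = 3.
The rank gives the maximum number of linearly independent columns: 3.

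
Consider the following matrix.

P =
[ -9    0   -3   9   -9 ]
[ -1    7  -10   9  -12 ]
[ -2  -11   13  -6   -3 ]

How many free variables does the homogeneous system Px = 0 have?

2

Row reduce to echelon form.
R2 ← R2 − (1/9)·R1: [0, 7, -29/3, 8, -11]
R3 ← R3 − (2/9)·R1: [0, -11, 41/3, -8, -1]
R3 ← R3 + (11/7)·R2: [0, 0, -32/21, 32/7, -128/7]
3 nonzero rows, so rank(P) = 3.
P has 5 columns; by rank–nullity, nullity = 5 − 3 = 2.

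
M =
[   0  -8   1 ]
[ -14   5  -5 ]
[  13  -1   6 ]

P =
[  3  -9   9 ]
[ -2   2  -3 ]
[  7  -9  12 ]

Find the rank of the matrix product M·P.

2

First compute MP:
[[ 23, -25,  36],
 [-87, 181, -201],
 [ 83, -173, 192]]
Now row reduce the product.
R2 ← R2 + (87/23)·R1: [0, 1988/23, -1491/23]
R3 ← R3 − (83/23)·R1: [0, -1904/23, 1428/23]
R3 ← R3 + (68/71)·R2: [0, 0, 0]
2 nonzero rows, so rank(MP) = 2.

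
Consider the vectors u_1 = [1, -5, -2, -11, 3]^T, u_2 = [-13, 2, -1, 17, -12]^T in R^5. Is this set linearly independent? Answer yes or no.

yes

Form the matrix with these vectors as rows and row reduce.
R2 ← R2 + (13)·R1: [0, -63, -27, -126, 27]
2 nonzero rows, so the 2 vectors span a space of dimension 2.
Since 2 = 2, the vectors are linearly independent.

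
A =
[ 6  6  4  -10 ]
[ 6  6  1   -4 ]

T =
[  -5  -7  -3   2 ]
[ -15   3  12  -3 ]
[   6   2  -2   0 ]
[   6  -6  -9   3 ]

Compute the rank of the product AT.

2

First compute AT:
[[-156,  44, 136, -36],
 [-138,   2,  88, -18]]
Now row reduce the product.
R2 ← R2 − (23/26)·R1: [0, -480/13, -420/13, 180/13]
2 nonzero rows, so rank(AT) = 2.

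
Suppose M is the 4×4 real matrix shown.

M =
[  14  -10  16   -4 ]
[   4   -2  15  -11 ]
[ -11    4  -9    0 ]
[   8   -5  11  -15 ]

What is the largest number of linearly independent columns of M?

4

Row reduce to echelon form.
R2 ← R2 − (2/7)·R1: [0, 6/7, 73/7, -69/7]
R3 ← R3 + (11/14)·R1: [0, -27/7, 25/7, -22/7]
R4 ← R4 − (4/7)·R1: [0, 5/7, 13/7, -89/7]
R3 ← R3 + (9/2)·R2: [0, 0, 101/2, -95/2]
R4 ← R4 − (5/6)·R2: [0, 0, -41/6, -9/2]
R4 ← R4 + (41/303)·R3: [0, 0, 0, -3311/303]
Echelon form has 4 nonzero rows, so rank(M) = 4.
The rank gives the maximum number of linearly independent columns: 4.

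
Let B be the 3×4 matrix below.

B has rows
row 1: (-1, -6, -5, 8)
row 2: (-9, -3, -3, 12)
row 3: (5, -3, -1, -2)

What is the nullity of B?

1

Row reduce to echelon form.
R2 ← R2 − (9)·R1: [0, 51, 42, -60]
R3 ← R3 + (5)·R1: [0, -33, -26, 38]
R3 ← R3 + (11/17)·R2: [0, 0, 20/17, -14/17]
3 nonzero rows, so rank(B) = 3.
B has 4 columns; by rank–nullity, nullity = 4 − 3 = 1.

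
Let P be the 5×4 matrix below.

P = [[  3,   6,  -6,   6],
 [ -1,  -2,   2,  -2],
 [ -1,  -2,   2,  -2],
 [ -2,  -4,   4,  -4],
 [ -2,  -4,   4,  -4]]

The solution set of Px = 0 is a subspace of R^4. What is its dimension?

Row reduce to echelon form.
R2 ← R2 + (1/3)·R1: [0, 0, 0, 0]
R3 ← R3 + (1/3)·R1: [0, 0, 0, 0]
R4 ← R4 + (2/3)·R1: [0, 0, 0, 0]
R5 ← R5 + (2/3)·R1: [0, 0, 0, 0]
1 nonzero row, so rank(P) = 1.
P has 4 columns; by rank–nullity, nullity = 4 − 1 = 3.

3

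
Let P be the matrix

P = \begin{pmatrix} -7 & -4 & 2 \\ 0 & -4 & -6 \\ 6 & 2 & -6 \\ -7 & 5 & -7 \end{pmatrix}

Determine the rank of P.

Row reduce to echelon form.
R3 ← R3 + (6/7)·R1: [0, -10/7, -30/7]
R4 ← R4 − R1: [0, 9, -9]
R3 ← R3 − (5/14)·R2: [0, 0, -15/7]
R4 ← R4 + (9/4)·R2: [0, 0, -45/2]
R4 ← R4 − (21/2)·R3: [0, 0, 0]
Echelon form has 3 nonzero rows, so rank(P) = 3.

3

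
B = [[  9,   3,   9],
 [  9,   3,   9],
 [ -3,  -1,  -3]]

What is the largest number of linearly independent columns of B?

1

Row reduce to echelon form.
R2 ← R2 − R1: [0, 0, 0]
R3 ← R3 + (1/3)·R1: [0, 0, 0]
Echelon form has 1 nonzero row, so rank(B) = 1.
The rank gives the maximum number of linearly independent columns: 1.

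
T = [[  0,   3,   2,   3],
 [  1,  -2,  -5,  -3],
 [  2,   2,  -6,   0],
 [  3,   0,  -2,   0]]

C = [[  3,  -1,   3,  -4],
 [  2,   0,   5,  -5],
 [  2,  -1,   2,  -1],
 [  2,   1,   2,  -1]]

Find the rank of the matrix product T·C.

First compute TC:
[[ 16,   1,  25, -20],
 [-17,   1, -23,  14],
 [ -2,   4,   4, -12],
 [  5,  -1,   5, -10]]
Now row reduce the product.
R2 ← R2 + (17/16)·R1: [0, 33/16, 57/16, -29/4]
R3 ← R3 + (1/8)·R1: [0, 33/8, 57/8, -29/2]
R4 ← R4 − (5/16)·R1: [0, -21/16, -45/16, -15/4]
R3 ← R3 − (2)·R2: [0, 0, 0, 0]
R4 ← R4 + (7/11)·R2: [0, 0, -6/11, -92/11]
Swap R3 ↔ R4
3 nonzero rows, so rank(TC) = 3.

3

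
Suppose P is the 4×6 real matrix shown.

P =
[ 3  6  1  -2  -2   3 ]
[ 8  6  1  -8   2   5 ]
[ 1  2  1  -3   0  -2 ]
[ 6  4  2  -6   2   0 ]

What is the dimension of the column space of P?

4

Row reduce to echelon form.
R2 ← R2 − (8/3)·R1: [0, -10, -5/3, -8/3, 22/3, -3]
R3 ← R3 − (1/3)·R1: [0, 0, 2/3, -7/3, 2/3, -3]
R4 ← R4 − (2)·R1: [0, -8, 0, -2, 6, -6]
R4 ← R4 − (4/5)·R2: [0, 0, 4/3, 2/15, 2/15, -18/5]
R4 ← R4 − (2)·R3: [0, 0, 0, 24/5, -6/5, 12/5]
Echelon form has 4 nonzero rows, so rank(P) = 4.
The column space has dimension equal to the rank: 4.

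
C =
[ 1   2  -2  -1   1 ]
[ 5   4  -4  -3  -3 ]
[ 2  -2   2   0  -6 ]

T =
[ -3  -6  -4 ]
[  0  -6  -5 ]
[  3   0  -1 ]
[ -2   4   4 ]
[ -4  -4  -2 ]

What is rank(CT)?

2

First compute CT:
[[-11, -26, -18],
 [ -9, -54, -42],
 [ 24,  24,  12]]
Now row reduce the product.
R2 ← R2 − (9/11)·R1: [0, -360/11, -300/11]
R3 ← R3 + (24/11)·R1: [0, -360/11, -300/11]
R3 ← R3 − R2: [0, 0, 0]
2 nonzero rows, so rank(CT) = 2.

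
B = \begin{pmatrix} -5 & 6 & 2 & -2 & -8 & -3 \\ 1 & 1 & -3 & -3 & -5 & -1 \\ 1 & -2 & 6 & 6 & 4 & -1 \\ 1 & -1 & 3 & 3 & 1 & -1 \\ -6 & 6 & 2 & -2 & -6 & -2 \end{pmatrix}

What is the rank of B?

3

Row reduce to echelon form.
R2 ← R2 + (1/5)·R1: [0, 11/5, -13/5, -17/5, -33/5, -8/5]
R3 ← R3 + (1/5)·R1: [0, -4/5, 32/5, 28/5, 12/5, -8/5]
R4 ← R4 + (1/5)·R1: [0, 1/5, 17/5, 13/5, -3/5, -8/5]
R5 ← R5 − (6/5)·R1: [0, -6/5, -2/5, 2/5, 18/5, 8/5]
R3 ← R3 + (4/11)·R2: [0, 0, 60/11, 48/11, 0, -24/11]
R4 ← R4 − (1/11)·R2: [0, 0, 40/11, 32/11, 0, -16/11]
R5 ← R5 + (6/11)·R2: [0, 0, -20/11, -16/11, 0, 8/11]
R4 ← R4 − (2/3)·R3: [0, 0, 0, 0, 0, 0]
R5 ← R5 + (1/3)·R3: [0, 0, 0, 0, 0, 0]
Echelon form has 3 nonzero rows, so rank(B) = 3.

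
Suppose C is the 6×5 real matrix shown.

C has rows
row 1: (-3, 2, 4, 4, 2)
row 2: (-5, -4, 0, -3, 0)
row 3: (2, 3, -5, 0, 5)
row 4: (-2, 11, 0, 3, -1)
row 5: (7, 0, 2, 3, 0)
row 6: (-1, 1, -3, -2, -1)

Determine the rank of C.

5

Row reduce to echelon form.
R2 ← R2 − (5/3)·R1: [0, -22/3, -20/3, -29/3, -10/3]
R3 ← R3 + (2/3)·R1: [0, 13/3, -7/3, 8/3, 19/3]
R4 ← R4 − (2/3)·R1: [0, 29/3, -8/3, 1/3, -7/3]
R5 ← R5 + (7/3)·R1: [0, 14/3, 34/3, 37/3, 14/3]
R6 ← R6 − (1/3)·R1: [0, 1/3, -13/3, -10/3, -5/3]
R3 ← R3 + (13/22)·R2: [0, 0, -69/11, -67/22, 48/11]
R4 ← R4 + (29/22)·R2: [0, 0, -126/11, -273/22, -74/11]
R5 ← R5 + (7/11)·R2: [0, 0, 78/11, 68/11, 28/11]
R6 ← R6 + (1/22)·R2: [0, 0, -51/11, -83/22, -20/11]
R4 ← R4 − (42/23)·R3: [0, 0, 0, -315/46, -338/23]
R5 ← R5 + (26/23)·R3: [0, 0, 0, 63/23, 172/23]
R6 ← R6 − (17/23)·R3: [0, 0, 0, -35/23, -116/23]
R5 ← R5 + (2/5)·R4: [0, 0, 0, 0, 8/5]
R6 ← R6 − (2/9)·R4: [0, 0, 0, 0, -16/9]
R6 ← R6 + (10/9)·R5: [0, 0, 0, 0, 0]
Echelon form has 5 nonzero rows, so rank(C) = 5.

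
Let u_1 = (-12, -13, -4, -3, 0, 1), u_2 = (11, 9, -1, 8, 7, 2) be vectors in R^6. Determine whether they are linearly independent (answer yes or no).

Form the matrix with these vectors as rows and row reduce.
R2 ← R2 + (11/12)·R1: [0, -35/12, -14/3, 21/4, 7, 35/12]
2 nonzero rows, so the 2 vectors span a space of dimension 2.
Since 2 = 2, the vectors are linearly independent.

yes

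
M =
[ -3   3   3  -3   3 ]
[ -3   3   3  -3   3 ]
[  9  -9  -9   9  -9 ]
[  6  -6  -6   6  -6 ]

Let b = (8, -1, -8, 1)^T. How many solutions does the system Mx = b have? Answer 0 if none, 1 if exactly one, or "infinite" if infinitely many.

Row reduce the augmented matrix [M | b].
R2 ← R2 − R1: [0, 0, 0, 0, 0, -9]
R3 ← R3 + (3)·R1: [0, 0, 0, 0, 0, 16]
R4 ← R4 + (2)·R1: [0, 0, 0, 0, 0, 17]
R3 ← R3 + (16/9)·R2: [0, 0, 0, 0, 0, 0]
R4 ← R4 + (17/9)·R2: [0, 0, 0, 0, 0, 0]
The echelon form has 2 nonzero rows; the last pivot sits in the augmented column, so rank(M) = 1 but rank([M|b]) = 2.
Since the ranks differ, the system is inconsistent.
It has no solutions.

0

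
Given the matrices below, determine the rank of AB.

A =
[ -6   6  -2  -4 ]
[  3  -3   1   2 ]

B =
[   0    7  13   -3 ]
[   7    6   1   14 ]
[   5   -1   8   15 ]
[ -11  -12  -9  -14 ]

1

First compute AB:
[[ 76,  44, -52, 128],
 [-38, -22,  26, -64]]
Now row reduce the product.
R2 ← R2 + (1/2)·R1: [0, 0, 0, 0]
1 nonzero row, so rank(AB) = 1.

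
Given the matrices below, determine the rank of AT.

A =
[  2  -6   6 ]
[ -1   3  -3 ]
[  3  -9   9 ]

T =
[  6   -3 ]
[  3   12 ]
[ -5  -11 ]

First compute AT:
[[-36, -144],
 [ 18,  72],
 [-54, -216]]
Now row reduce the product.
R2 ← R2 + (1/2)·R1: [0, 0]
R3 ← R3 − (3/2)·R1: [0, 0]
1 nonzero row, so rank(AT) = 1.

1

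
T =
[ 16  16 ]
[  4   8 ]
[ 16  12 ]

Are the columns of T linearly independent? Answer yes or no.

yes

Row reduce T to echelon form.
R2 ← R2 − (1/4)·R1: [0, 4]
R3 ← R3 − R1: [0, -4]
R3 ← R3 + R2: [0, 0]
2 pivots among 2 columns.
Every column is a pivot column, so the columns are linearly independent.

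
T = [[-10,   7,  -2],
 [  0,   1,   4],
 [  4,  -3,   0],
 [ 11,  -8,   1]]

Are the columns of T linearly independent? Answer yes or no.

no

Row reduce T to echelon form.
R3 ← R3 + (2/5)·R1: [0, -1/5, -4/5]
R4 ← R4 + (11/10)·R1: [0, -3/10, -6/5]
R3 ← R3 + (1/5)·R2: [0, 0, 0]
R4 ← R4 + (3/10)·R2: [0, 0, 0]
2 pivots among 3 columns.
Only 2 < 3 pivot columns, so the columns are linearly dependent.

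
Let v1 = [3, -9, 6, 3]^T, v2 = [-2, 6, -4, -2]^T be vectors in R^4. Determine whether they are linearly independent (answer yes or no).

no

Form the matrix with these vectors as rows and row reduce.
R2 ← R2 + (2/3)·R1: [0, 0, 0, 0]
1 nonzero row, so the 2 vectors span a space of dimension 1.
Since 1 < 2, the vectors are linearly dependent.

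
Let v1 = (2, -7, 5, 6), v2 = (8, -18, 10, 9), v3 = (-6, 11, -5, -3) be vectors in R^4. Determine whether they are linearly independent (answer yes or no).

Form the matrix with these vectors as rows and row reduce.
R2 ← R2 − (4)·R1: [0, 10, -10, -15]
R3 ← R3 + (3)·R1: [0, -10, 10, 15]
R3 ← R3 + R2: [0, 0, 0, 0]
2 nonzero rows, so the 3 vectors span a space of dimension 2.
Since 2 < 3, the vectors are linearly dependent.

no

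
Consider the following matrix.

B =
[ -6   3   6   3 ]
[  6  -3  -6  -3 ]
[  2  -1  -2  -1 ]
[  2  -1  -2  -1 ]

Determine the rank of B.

1

Row reduce to echelon form.
R2 ← R2 + R1: [0, 0, 0, 0]
R3 ← R3 + (1/3)·R1: [0, 0, 0, 0]
R4 ← R4 + (1/3)·R1: [0, 0, 0, 0]
Echelon form has 1 nonzero row, so rank(B) = 1.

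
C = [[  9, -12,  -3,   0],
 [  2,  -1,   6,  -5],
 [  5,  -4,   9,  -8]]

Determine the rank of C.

2

Row reduce to echelon form.
R2 ← R2 − (2/9)·R1: [0, 5/3, 20/3, -5]
R3 ← R3 − (5/9)·R1: [0, 8/3, 32/3, -8]
R3 ← R3 − (8/5)·R2: [0, 0, 0, 0]
Echelon form has 2 nonzero rows, so rank(C) = 2.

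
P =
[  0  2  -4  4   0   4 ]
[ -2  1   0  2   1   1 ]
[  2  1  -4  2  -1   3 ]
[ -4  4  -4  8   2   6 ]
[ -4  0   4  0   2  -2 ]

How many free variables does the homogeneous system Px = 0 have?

4

Row reduce to echelon form.
Swap R1 ↔ R2
R3 ← R3 + R1: [0, 2, -4, 4, 0, 4]
R4 ← R4 − (2)·R1: [0, 2, -4, 4, 0, 4]
R5 ← R5 − (2)·R1: [0, -2, 4, -4, 0, -4]
R3 ← R3 − R2: [0, 0, 0, 0, 0, 0]
R4 ← R4 − R2: [0, 0, 0, 0, 0, 0]
R5 ← R5 + R2: [0, 0, 0, 0, 0, 0]
2 nonzero rows, so rank(P) = 2.
P has 6 columns; by rank–nullity, nullity = 6 − 2 = 4.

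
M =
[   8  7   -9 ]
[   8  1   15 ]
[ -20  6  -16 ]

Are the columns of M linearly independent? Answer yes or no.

yes

Row reduce M to echelon form.
R2 ← R2 − R1: [0, -6, 24]
R3 ← R3 + (5/2)·R1: [0, 47/2, -77/2]
R3 ← R3 + (47/12)·R2: [0, 0, 111/2]
3 pivots among 3 columns.
Every column is a pivot column, so the columns are linearly independent.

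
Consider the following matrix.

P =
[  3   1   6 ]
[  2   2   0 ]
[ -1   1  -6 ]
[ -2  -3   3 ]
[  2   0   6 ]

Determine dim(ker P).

Row reduce to echelon form.
R2 ← R2 − (2/3)·R1: [0, 4/3, -4]
R3 ← R3 + (1/3)·R1: [0, 4/3, -4]
R4 ← R4 + (2/3)·R1: [0, -7/3, 7]
R5 ← R5 − (2/3)·R1: [0, -2/3, 2]
R3 ← R3 − R2: [0, 0, 0]
R4 ← R4 + (7/4)·R2: [0, 0, 0]
R5 ← R5 + (1/2)·R2: [0, 0, 0]
2 nonzero rows, so rank(P) = 2.
P has 3 columns; by rank–nullity, nullity = 3 − 2 = 1.

1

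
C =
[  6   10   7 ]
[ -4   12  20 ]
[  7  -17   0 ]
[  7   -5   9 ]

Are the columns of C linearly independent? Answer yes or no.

yes

Row reduce C to echelon form.
R2 ← R2 + (2/3)·R1: [0, 56/3, 74/3]
R3 ← R3 − (7/6)·R1: [0, -86/3, -49/6]
R4 ← R4 − (7/6)·R1: [0, -50/3, 5/6]
R3 ← R3 + (43/28)·R2: [0, 0, 208/7]
R4 ← R4 + (25/28)·R2: [0, 0, 160/7]
R4 ← R4 − (10/13)·R3: [0, 0, 0]
3 pivots among 3 columns.
Every column is a pivot column, so the columns are linearly independent.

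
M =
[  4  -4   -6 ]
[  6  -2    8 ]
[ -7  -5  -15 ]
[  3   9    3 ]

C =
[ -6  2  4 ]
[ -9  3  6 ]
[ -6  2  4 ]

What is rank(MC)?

1

First compute MC:
[[ 48, -16, -32],
 [-66,  22,  44],
 [177, -59, -118],
 [-117,  39,  78]]
Now row reduce the product.
R2 ← R2 + (11/8)·R1: [0, 0, 0]
R3 ← R3 − (59/16)·R1: [0, 0, 0]
R4 ← R4 + (39/16)·R1: [0, 0, 0]
1 nonzero row, so rank(MC) = 1.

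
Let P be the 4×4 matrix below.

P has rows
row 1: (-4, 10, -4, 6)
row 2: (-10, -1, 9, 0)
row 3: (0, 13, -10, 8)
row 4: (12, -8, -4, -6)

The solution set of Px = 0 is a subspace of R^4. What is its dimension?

0

Row reduce to echelon form.
R2 ← R2 − (5/2)·R1: [0, -26, 19, -15]
R4 ← R4 + (3)·R1: [0, 22, -16, 12]
R3 ← R3 + (1/2)·R2: [0, 0, -1/2, 1/2]
R4 ← R4 + (11/13)·R2: [0, 0, 1/13, -9/13]
R4 ← R4 + (2/13)·R3: [0, 0, 0, -8/13]
4 nonzero rows, so rank(P) = 4.
P has 4 columns; by rank–nullity, nullity = 4 − 4 = 0.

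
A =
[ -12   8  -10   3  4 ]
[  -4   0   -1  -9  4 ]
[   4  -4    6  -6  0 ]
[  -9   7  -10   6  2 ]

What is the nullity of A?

2

Row reduce to echelon form.
R2 ← R2 − (1/3)·R1: [0, -8/3, 7/3, -10, 8/3]
R3 ← R3 + (1/3)·R1: [0, -4/3, 8/3, -5, 4/3]
R4 ← R4 − (3/4)·R1: [0, 1, -5/2, 15/4, -1]
R3 ← R3 − (1/2)·R2: [0, 0, 3/2, 0, 0]
R4 ← R4 + (3/8)·R2: [0, 0, -13/8, 0, 0]
R4 ← R4 + (13/12)·R3: [0, 0, 0, 0, 0]
3 nonzero rows, so rank(A) = 3.
A has 5 columns; by rank–nullity, nullity = 5 − 3 = 2.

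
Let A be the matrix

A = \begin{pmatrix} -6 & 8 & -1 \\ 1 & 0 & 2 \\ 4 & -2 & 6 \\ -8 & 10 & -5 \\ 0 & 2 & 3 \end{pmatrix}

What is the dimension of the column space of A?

3

Row reduce to echelon form.
R2 ← R2 + (1/6)·R1: [0, 4/3, 11/6]
R3 ← R3 + (2/3)·R1: [0, 10/3, 16/3]
R4 ← R4 − (4/3)·R1: [0, -2/3, -11/3]
R3 ← R3 − (5/2)·R2: [0, 0, 3/4]
R4 ← R4 + (1/2)·R2: [0, 0, -11/4]
R5 ← R5 − (3/2)·R2: [0, 0, 1/4]
R4 ← R4 + (11/3)·R3: [0, 0, 0]
R5 ← R5 − (1/3)·R3: [0, 0, 0]
Echelon form has 3 nonzero rows, so rank(A) = 3.
The column space has dimension equal to the rank: 3.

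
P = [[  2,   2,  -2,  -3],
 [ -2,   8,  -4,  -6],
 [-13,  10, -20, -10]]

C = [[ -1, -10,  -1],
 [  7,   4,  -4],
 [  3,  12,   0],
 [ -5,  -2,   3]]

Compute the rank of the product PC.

First compute PC:
[[ 21, -30, -19],
 [ 76,  16, -48],
 [ 73, -50, -57]]
Now row reduce the product.
R2 ← R2 − (76/21)·R1: [0, 872/7, 436/21]
R3 ← R3 − (73/21)·R1: [0, 380/7, 190/21]
R3 ← R3 − (95/218)·R2: [0, 0, 0]
2 nonzero rows, so rank(PC) = 2.

2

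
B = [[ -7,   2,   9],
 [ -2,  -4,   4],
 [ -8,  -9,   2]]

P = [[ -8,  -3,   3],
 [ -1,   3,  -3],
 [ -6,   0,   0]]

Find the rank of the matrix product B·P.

2

First compute BP:
[[  0,  27, -27],
 [ -4,  -6,   6],
 [ 61,  -3,   3]]
Now row reduce the product.
Swap R1 ↔ R2
R3 ← R3 + (61/4)·R1: [0, -189/2, 189/2]
R3 ← R3 + (7/2)·R2: [0, 0, 0]
2 nonzero rows, so rank(BP) = 2.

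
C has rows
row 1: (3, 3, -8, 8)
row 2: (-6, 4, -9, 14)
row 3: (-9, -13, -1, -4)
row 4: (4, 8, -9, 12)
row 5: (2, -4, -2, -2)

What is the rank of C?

3

Row reduce to echelon form.
R2 ← R2 + (2)·R1: [0, 10, -25, 30]
R3 ← R3 + (3)·R1: [0, -4, -25, 20]
R4 ← R4 − (4/3)·R1: [0, 4, 5/3, 4/3]
R5 ← R5 − (2/3)·R1: [0, -6, 10/3, -22/3]
R3 ← R3 + (2/5)·R2: [0, 0, -35, 32]
R4 ← R4 − (2/5)·R2: [0, 0, 35/3, -32/3]
R5 ← R5 + (3/5)·R2: [0, 0, -35/3, 32/3]
R4 ← R4 + (1/3)·R3: [0, 0, 0, 0]
R5 ← R5 − (1/3)·R3: [0, 0, 0, 0]
Echelon form has 3 nonzero rows, so rank(C) = 3.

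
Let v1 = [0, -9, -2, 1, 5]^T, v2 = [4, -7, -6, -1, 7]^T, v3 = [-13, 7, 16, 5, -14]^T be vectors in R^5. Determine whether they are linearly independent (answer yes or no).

no

Form the matrix with these vectors as rows and row reduce.
Swap R1 ↔ R2
R3 ← R3 + (13/4)·R1: [0, -63/4, -7/2, 7/4, 35/4]
R3 ← R3 − (7/4)·R2: [0, 0, 0, 0, 0]
2 nonzero rows, so the 3 vectors span a space of dimension 2.
Since 2 < 3, the vectors are linearly dependent.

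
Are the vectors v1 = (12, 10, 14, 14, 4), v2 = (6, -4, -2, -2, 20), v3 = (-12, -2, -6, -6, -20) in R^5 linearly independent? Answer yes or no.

no

Form the matrix with these vectors as rows and row reduce.
R2 ← R2 − (1/2)·R1: [0, -9, -9, -9, 18]
R3 ← R3 + R1: [0, 8, 8, 8, -16]
R3 ← R3 + (8/9)·R2: [0, 0, 0, 0, 0]
2 nonzero rows, so the 3 vectors span a space of dimension 2.
Since 2 < 3, the vectors are linearly dependent.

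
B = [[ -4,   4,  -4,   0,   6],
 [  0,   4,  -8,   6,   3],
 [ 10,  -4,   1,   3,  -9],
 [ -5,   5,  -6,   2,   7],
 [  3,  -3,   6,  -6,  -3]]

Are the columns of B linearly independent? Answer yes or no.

Row reduce B to echelon form.
R3 ← R3 + (5/2)·R1: [0, 6, -9, 3, 6]
R4 ← R4 − (5/4)·R1: [0, 0, -1, 2, -1/2]
R5 ← R5 + (3/4)·R1: [0, 0, 3, -6, 3/2]
R3 ← R3 − (3/2)·R2: [0, 0, 3, -6, 3/2]
R4 ← R4 + (1/3)·R3: [0, 0, 0, 0, 0]
R5 ← R5 − R3: [0, 0, 0, 0, 0]
3 pivots among 5 columns.
Only 3 < 5 pivot columns, so the columns are linearly dependent.

no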